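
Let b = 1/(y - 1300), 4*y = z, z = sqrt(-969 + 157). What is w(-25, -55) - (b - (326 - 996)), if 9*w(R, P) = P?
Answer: -13711929485/20280609 + 2*I*sqrt(203)/6760203 ≈ -676.11 + 4.2152e-6*I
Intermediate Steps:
w(R, P) = P/9
z = 2*I*sqrt(203) (z = sqrt(-812) = 2*I*sqrt(203) ≈ 28.496*I)
y = I*sqrt(203)/2 (y = (2*I*sqrt(203))/4 = I*sqrt(203)/2 ≈ 7.1239*I)
b = 1/(-1300 + I*sqrt(203)/2) (b = 1/(I*sqrt(203)/2 - 1300) = 1/(-1300 + I*sqrt(203)/2) ≈ -0.00076921 - 4.215e-6*I)
w(-25, -55) - (b - (326 - 996)) = (1/9)*(-55) - ((-5200/6760203 - 2*I*sqrt(203)/6760203) - (326 - 996)) = -55/9 - ((-5200/6760203 - 2*I*sqrt(203)/6760203) - 1*(-670)) = -55/9 - ((-5200/6760203 - 2*I*sqrt(203)/6760203) + 670) = -55/9 - (4529330810/6760203 - 2*I*sqrt(203)/6760203) = -55/9 + (-4529330810/6760203 + 2*I*sqrt(203)/6760203) = -13711929485/20280609 + 2*I*sqrt(203)/6760203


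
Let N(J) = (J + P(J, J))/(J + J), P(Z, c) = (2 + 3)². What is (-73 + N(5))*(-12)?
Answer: 840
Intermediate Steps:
P(Z, c) = 25 (P(Z, c) = 5² = 25)
N(J) = (25 + J)/(2*J) (N(J) = (J + 25)/(J + J) = (25 + J)/((2*J)) = (25 + J)*(1/(2*J)) = (25 + J)/(2*J))
(-73 + N(5))*(-12) = (-73 + (½)*(25 + 5)/5)*(-12) = (-73 + (½)*(⅕)*30)*(-12) = (-73 + 3)*(-12) = -70*(-12) = 840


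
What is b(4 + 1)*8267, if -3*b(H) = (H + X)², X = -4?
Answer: -8267/3 ≈ -2755.7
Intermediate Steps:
b(H) = -(-4 + H)²/3 (b(H) = -(H - 4)²/3 = -(-4 + H)²/3)
b(4 + 1)*8267 = -(-4 + (4 + 1))²/3*8267 = -(-4 + 5)²/3*8267 = -⅓*1²*8267 = -⅓*1*8267 = -⅓*8267 = -8267/3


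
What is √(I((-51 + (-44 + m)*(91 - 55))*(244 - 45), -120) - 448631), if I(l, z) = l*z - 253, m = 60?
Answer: 6*I*√360719 ≈ 3603.6*I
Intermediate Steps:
I(l, z) = -253 + l*z
√(I((-51 + (-44 + m)*(91 - 55))*(244 - 45), -120) - 448631) = √((-253 + ((-51 + (-44 + 60)*(91 - 55))*(244 - 45))*(-120)) - 448631) = √((-253 + ((-51 + 16*36)*199)*(-120)) - 448631) = √((-253 + ((-51 + 576)*199)*(-120)) - 448631) = √((-253 + (525*199)*(-120)) - 448631) = √((-253 + 104475*(-120)) - 448631) = √((-253 - 12537000) - 448631) = √(-12537253 - 448631) = √(-12985884) = 6*I*√360719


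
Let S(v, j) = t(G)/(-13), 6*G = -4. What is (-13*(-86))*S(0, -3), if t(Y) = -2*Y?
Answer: -344/3 ≈ -114.67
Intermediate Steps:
G = -2/3 (G = (1/6)*(-4) = -2/3 ≈ -0.66667)
S(v, j) = -4/39 (S(v, j) = -2*(-2/3)/(-13) = (4/3)*(-1/13) = -4/39)
(-13*(-86))*S(0, -3) = -13*(-86)*(-4/39) = 1118*(-4/39) = -344/3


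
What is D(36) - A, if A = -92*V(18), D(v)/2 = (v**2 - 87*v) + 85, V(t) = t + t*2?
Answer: 1466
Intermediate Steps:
V(t) = 3*t (V(t) = t + 2*t = 3*t)
D(v) = 170 - 174*v + 2*v**2 (D(v) = 2*((v**2 - 87*v) + 85) = 2*(85 + v**2 - 87*v) = 170 - 174*v + 2*v**2)
A = -4968 (A = -276*18 = -92*54 = -4968)
D(36) - A = (170 - 174*36 + 2*36**2) - 1*(-4968) = (170 - 6264 + 2*1296) + 4968 = (170 - 6264 + 2592) + 4968 = -3502 + 4968 = 1466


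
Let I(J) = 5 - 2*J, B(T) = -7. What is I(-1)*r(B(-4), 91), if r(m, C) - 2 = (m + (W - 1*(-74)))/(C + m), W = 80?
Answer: 105/4 ≈ 26.250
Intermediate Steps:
r(m, C) = 2 + (154 + m)/(C + m) (r(m, C) = 2 + (m + (80 - 1*(-74)))/(C + m) = 2 + (m + (80 + 74))/(C + m) = 2 + (m + 154)/(C + m) = 2 + (154 + m)/(C + m))
I(-1)*r(B(-4), 91) = (5 - 2*(-1))*((154 + 2*91 + 3*(-7))/(91 - 7)) = (5 + 2)*((154 + 182 - 21)/84) = 7*((1/84)*315) = 7*(15/4) = 105/4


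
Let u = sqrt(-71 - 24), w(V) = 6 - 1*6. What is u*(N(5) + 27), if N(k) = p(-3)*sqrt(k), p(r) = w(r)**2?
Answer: 27*I*sqrt(95) ≈ 263.16*I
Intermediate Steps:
w(V) = 0 (w(V) = 6 - 6 = 0)
p(r) = 0 (p(r) = 0**2 = 0)
u = I*sqrt(95) (u = sqrt(-95) = I*sqrt(95) ≈ 9.7468*I)
N(k) = 0 (N(k) = 0*sqrt(k) = 0)
u*(N(5) + 27) = (I*sqrt(95))*(0 + 27) = (I*sqrt(95))*27 = 27*I*sqrt(95)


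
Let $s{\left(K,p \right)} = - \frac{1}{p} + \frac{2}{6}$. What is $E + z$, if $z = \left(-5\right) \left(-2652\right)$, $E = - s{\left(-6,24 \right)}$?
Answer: $\frac{318233}{24} \approx 13260.0$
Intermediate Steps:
$s{\left(K,p \right)} = \frac{1}{3} - \frac{1}{p}$ ($s{\left(K,p \right)} = - \frac{1}{p} + 2 \cdot \frac{1}{6} = - \frac{1}{p} + \frac{1}{3} = \frac{1}{3} - \frac{1}{p}$)
$E = - \frac{7}{24}$ ($E = - \frac{-3 + 24}{3 \cdot 24} = - \frac{21}{3 \cdot 24} = \left(-1\right) \frac{7}{24} = - \frac{7}{24} \approx -0.29167$)
$z = 13260$
$E + z = - \frac{7}{24} + 13260 = \frac{318233}{24}$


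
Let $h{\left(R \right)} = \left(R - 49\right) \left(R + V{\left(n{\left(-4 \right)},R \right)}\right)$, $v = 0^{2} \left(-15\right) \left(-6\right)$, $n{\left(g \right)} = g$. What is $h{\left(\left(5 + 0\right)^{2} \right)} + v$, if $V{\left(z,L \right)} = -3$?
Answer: $-528$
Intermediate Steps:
$v = 0$ ($v = 0 \left(-15\right) \left(-6\right) = 0 \left(-6\right) = 0$)
$h{\left(R \right)} = \left(-49 + R\right) \left(-3 + R\right)$ ($h{\left(R \right)} = \left(R - 49\right) \left(R - 3\right) = \left(-49 + R\right) \left(-3 + R\right)$)
$h{\left(\left(5 + 0\right)^{2} \right)} + v = \left(147 + \left(\left(5 + 0\right)^{2}\right)^{2} - 52 \left(5 + 0\right)^{2}\right) + 0 = \left(147 + \left(5^{2}\right)^{2} - 52 \cdot 5^{2}\right) + 0 = \left(147 + 25^{2} - 1300\right) + 0 = \left(147 + 625 - 1300\right) + 0 = -528 + 0 = -528$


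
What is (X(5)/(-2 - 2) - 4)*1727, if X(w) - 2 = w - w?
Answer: -15543/2 ≈ -7771.5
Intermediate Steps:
X(w) = 2 (X(w) = 2 + (w - w) = 2 + 0 = 2)
(X(5)/(-2 - 2) - 4)*1727 = (2/(-2 - 2) - 4)*1727 = (2/(-4) - 4)*1727 = (-1/4*2 - 4)*1727 = (-1/2 - 4)*1727 = -9/2*1727 = -15543/2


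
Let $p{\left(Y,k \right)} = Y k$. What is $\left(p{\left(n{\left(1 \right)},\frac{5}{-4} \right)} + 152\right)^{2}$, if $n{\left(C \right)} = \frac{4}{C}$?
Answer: $21609$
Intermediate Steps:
$\left(p{\left(n{\left(1 \right)},\frac{5}{-4} \right)} + 152\right)^{2} = \left(\frac{4}{1} \frac{5}{-4} + 152\right)^{2} = \left(4 \cdot 1 \cdot 5 \left(- \frac{1}{4}\right) + 152\right)^{2} = \left(4 \left(- \frac{5}{4}\right) + 152\right)^{2} = \left(-5 + 152\right)^{2} = 147^{2} = 21609$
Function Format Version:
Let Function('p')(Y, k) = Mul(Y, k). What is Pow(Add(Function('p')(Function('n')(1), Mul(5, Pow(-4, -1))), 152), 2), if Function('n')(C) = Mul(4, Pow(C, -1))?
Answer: 21609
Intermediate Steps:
Pow(Add(Function('p')(Function('n')(1), Mul(5, Pow(-4, -1))), 152), 2) = Pow(Add(Mul(Mul(4, Pow(1, -1)), Mul(5, Pow(-4, -1))), 152), 2) = Pow(Add(Mul(Mul(4, 1), Mul(5, Rational(-1, 4))), 152), 2) = Pow(Add(Mul(4, Rational(-5, 4)), 152), 2) = Pow(Add(-5, 152), 2) = Pow(147, 2) = 21609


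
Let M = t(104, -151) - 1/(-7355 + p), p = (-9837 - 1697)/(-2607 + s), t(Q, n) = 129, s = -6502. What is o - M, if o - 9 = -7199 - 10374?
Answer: -1185168462682/66985161 ≈ -17693.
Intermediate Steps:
o = -17564 (o = 9 + (-7199 - 10374) = 9 - 17573 = -17564)
p = 11534/9109 (p = (-9837 - 1697)/(-2607 - 6502) = -11534/(-9109) = -11534*(-1/9109) = 11534/9109 ≈ 1.2662)
M = 8641094878/66985161 (M = 129 - 1/(-7355 + 11534/9109) = 129 - 1/(-66985161/9109) = 129 - 1*(-9109/66985161) = 129 + 9109/66985161 = 8641094878/66985161 ≈ 129.00)
o - M = -17564 - 1*8641094878/66985161 = -17564 - 8641094878/66985161 = -1185168462682/66985161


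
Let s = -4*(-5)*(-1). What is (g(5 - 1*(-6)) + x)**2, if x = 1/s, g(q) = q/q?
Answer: 361/400 ≈ 0.90250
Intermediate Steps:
g(q) = 1
s = -20 (s = 20*(-1) = -20)
x = -1/20 (x = 1/(-20) = -1/20 ≈ -0.050000)
(g(5 - 1*(-6)) + x)**2 = (1 - 1/20)**2 = (19/20)**2 = 361/400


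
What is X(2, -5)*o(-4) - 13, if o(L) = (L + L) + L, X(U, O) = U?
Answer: -37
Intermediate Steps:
o(L) = 3*L (o(L) = 2*L + L = 3*L)
X(2, -5)*o(-4) - 13 = 2*(3*(-4)) - 13 = 2*(-12) - 13 = -24 - 13 = -37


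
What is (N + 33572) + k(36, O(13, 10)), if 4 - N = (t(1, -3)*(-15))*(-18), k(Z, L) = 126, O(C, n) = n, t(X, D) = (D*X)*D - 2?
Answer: 31812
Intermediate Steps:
t(X, D) = -2 + X*D**2 (t(X, D) = X*D**2 - 2 = -2 + X*D**2)
N = -1886 (N = 4 - (-2 + 1*(-3)**2)*(-15)*(-18) = 4 - (-2 + 1*9)*(-15)*(-18) = 4 - (-2 + 9)*(-15)*(-18) = 4 - 7*(-15)*(-18) = 4 - (-105)*(-18) = 4 - 1*1890 = 4 - 1890 = -1886)
(N + 33572) + k(36, O(13, 10)) = (-1886 + 33572) + 126 = 31686 + 126 = 31812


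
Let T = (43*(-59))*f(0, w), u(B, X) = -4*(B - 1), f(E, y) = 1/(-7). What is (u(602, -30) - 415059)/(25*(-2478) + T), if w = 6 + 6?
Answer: 2922241/431113 ≈ 6.7784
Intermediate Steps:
w = 12
f(E, y) = -1/7
u(B, X) = 4 - 4*B (u(B, X) = -4*(-1 + B) = 4 - 4*B)
T = 2537/7 (T = (43*(-59))*(-1/7) = -2537*(-1/7) = 2537/7 ≈ 362.43)
(u(602, -30) - 415059)/(25*(-2478) + T) = ((4 - 4*602) - 415059)/(25*(-2478) + 2537/7) = ((4 - 2408) - 415059)/(-61950 + 2537/7) = (-2404 - 415059)/(-431113/7) = -417463*(-7/431113) = 2922241/431113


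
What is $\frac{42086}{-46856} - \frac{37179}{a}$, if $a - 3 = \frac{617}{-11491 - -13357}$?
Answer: $- \frac{1625472038237}{145605020} \approx -11164.0$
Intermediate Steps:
$a = \frac{6215}{1866}$ ($a = 3 + \frac{617}{-11491 - -13357} = 3 + \frac{617}{-11491 + 13357} = 3 + \frac{617}{1866} = \frac{6215}{1866} \approx 3.3307$)
$\frac{42086}{-46856} - \frac{37179}{a} = \frac{42086}{-46856} - \frac{37179}{\frac{6215}{1866}} = 42086 \left(- \frac{1}{46856}\right) - \frac{69376014}{6215} = - \frac{21043}{23428} - \frac{69376014}{6215} = - \frac{1625472038237}{145605020}$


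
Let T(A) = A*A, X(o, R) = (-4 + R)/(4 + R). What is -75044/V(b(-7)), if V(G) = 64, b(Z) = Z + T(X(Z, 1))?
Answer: -18761/16 ≈ -1172.6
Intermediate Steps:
X(o, R) = (-4 + R)/(4 + R)
T(A) = A**2
b(Z) = 9/25 + Z (b(Z) = Z + ((-4 + 1)/(4 + 1))**2 = Z + (-3/5)**2 = Z + 9/25 = 9/25 + Z)
-75044/V(b(-7)) = -75044/64 = -75044*1/64 = -18761/16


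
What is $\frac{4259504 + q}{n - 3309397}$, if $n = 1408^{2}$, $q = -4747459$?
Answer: $\frac{487955}{1326933} \approx 0.36773$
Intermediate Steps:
$n = 1982464$
$\frac{4259504 + q}{n - 3309397} = \frac{4259504 - 4747459}{1982464 - 3309397} = - \frac{487955}{-1326933} = \left(-487955\right) \left(- \frac{1}{1326933}\right) = \frac{487955}{1326933}$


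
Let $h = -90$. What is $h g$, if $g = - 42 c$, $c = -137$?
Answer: $-517860$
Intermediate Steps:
$g = 5754$ ($g = \left(-42\right) \left(-137\right) = 5754$)
$h g = \left(-90\right) 5754 = -517860$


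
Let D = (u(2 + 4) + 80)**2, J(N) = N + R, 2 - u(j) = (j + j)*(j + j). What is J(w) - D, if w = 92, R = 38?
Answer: -3714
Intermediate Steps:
u(j) = 2 - 4*j**2 (u(j) = 2 - (j + j)*(j + j) = 2 - 2*j*2*j = 2 - 4*j**2)
J(N) = 38 + N (J(N) = N + 38 = 38 + N)
D = 3844 (D = ((2 - 4*(2 + 4)**2) + 80)**2 = ((2 - 4*6**2) + 80)**2 = ((2 - 4*36) + 80)**2 = ((2 - 144) + 80)**2 = (-142 + 80)**2 = (-62)**2 = 3844)
J(w) - D = (38 + 92) - 1*3844 = 130 - 3844 = -3714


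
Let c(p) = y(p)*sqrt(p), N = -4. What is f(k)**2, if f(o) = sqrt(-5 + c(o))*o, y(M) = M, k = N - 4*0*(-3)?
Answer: -80 - 128*I ≈ -80.0 - 128.0*I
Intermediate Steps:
k = -4 (k = -4 - 4*0*(-3) = -4 + 0*(-3) = -4 + 0 = -4)
c(p) = p**(3/2) (c(p) = p*sqrt(p) = p**(3/2))
f(o) = o*sqrt(-5 + o**(3/2)) (f(o) = sqrt(-5 + o**(3/2))*o = o*sqrt(-5 + o**(3/2)))
f(k)**2 = (-4*sqrt(-5 + (-4)**(3/2)))**2 = (-4*sqrt(-5 - 8*I))**2 = -80 - 128*I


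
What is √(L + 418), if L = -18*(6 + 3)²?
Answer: 4*I*√65 ≈ 32.249*I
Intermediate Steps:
L = -1458 (L = -18*9² = -18*81 = -1458)
√(L + 418) = √(-1458 + 418) = √(-1040) = 4*I*√65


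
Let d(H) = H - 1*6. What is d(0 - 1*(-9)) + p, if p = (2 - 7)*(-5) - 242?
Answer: -214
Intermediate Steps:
p = -217 (p = -5*(-5) - 242 = 25 - 242 = -217)
d(H) = -6 + H (d(H) = H - 6 = -6 + H)
d(0 - 1*(-9)) + p = (-6 + (0 - 1*(-9))) - 217 = (-6 + (0 + 9)) - 217 = (-6 + 9) - 217 = 3 - 217 = -214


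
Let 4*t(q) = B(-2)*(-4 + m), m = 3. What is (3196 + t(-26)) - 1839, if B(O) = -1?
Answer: 5429/4 ≈ 1357.3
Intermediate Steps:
t(q) = ¼ (t(q) = (-(-4 + 3))/4 = (-1*(-1))/4 = (¼)*1 = ¼)
(3196 + t(-26)) - 1839 = (3196 + ¼) - 1839 = 12785/4 - 1839 = 5429/4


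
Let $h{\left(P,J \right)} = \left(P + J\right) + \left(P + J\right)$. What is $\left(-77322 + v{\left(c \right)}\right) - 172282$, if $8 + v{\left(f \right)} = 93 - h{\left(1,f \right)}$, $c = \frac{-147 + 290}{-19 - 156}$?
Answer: $- \frac{43665889}{175} \approx -2.4952 \cdot 10^{5}$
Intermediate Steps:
$c = - \frac{143}{175}$ ($c = \frac{143}{-175} = 143 \left(- \frac{1}{175}\right) = - \frac{143}{175} \approx -0.81714$)
$h{\left(P,J \right)} = 2 J + 2 P$ ($h{\left(P,J \right)} = \left(J + P\right) + \left(J + P\right) = 2 J + 2 P$)
$v{\left(f \right)} = 83 - 2 f$ ($v{\left(f \right)} = -8 - \left(-93 + 2 + 2 f\right) = -8 - \left(-91 + 2 f\right) = 83 - 2 f$)
$\left(-77322 + v{\left(c \right)}\right) - 172282 = \left(-77322 + \left(83 - - \frac{286}{175}\right)\right) - 172282 = \left(-77322 + \left(83 + \frac{286}{175}\right)\right) - 172282 = \left(-77322 + \frac{14811}{175}\right) - 172282 = - \frac{13516539}{175} - 172282 = - \frac{43665889}{175}$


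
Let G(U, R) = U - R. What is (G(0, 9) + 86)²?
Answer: 5929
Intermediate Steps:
(G(0, 9) + 86)² = ((0 - 1*9) + 86)² = ((0 - 9) + 86)² = (-9 + 86)² = 77² = 5929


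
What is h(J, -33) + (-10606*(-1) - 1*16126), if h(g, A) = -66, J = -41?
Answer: -5586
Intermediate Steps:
h(J, -33) + (-10606*(-1) - 1*16126) = -66 + (-10606*(-1) - 1*16126) = -66 + (10606 - 16126) = -66 - 5520 = -5586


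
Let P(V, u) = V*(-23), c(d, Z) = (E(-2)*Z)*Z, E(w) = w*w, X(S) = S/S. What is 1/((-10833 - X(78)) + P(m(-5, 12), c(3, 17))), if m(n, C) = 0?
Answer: -1/10834 ≈ -9.2302e-5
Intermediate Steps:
X(S) = 1
E(w) = w**2
c(d, Z) = 4*Z**2 (c(d, Z) = ((-2)**2*Z)*Z = (4*Z)*Z = 4*Z**2)
P(V, u) = -23*V
1/((-10833 - X(78)) + P(m(-5, 12), c(3, 17))) = 1/((-10833 - 1*1) - 23*0) = 1/((-10833 - 1) + 0) = 1/(-10834 + 0) = 1/(-10834) = -1/10834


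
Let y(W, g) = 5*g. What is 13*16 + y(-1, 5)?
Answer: 233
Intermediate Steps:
13*16 + y(-1, 5) = 13*16 + 5*5 = 208 + 25 = 233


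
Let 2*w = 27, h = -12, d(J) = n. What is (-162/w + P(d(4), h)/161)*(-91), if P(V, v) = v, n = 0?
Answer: 25272/23 ≈ 1098.8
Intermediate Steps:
d(J) = 0
w = 27/2 (w = (½)*27 = 27/2 ≈ 13.500)
(-162/w + P(d(4), h)/161)*(-91) = (-162/27/2 - 12/161)*(-91) = (-162*2/27 - 12*1/161)*(-91) = (-12 - 12/161)*(-91) = -1944/161*(-91) = 25272/23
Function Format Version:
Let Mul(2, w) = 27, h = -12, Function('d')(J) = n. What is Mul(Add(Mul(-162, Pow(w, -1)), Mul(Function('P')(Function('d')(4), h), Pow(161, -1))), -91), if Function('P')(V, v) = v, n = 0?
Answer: Rational(25272, 23) ≈ 1098.8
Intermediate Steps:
Function('d')(J) = 0
w = Rational(27, 2) (w = Mul(Rational(1, 2), 27) = Rational(27, 2) ≈ 13.500)
Mul(Add(Mul(-162, Pow(w, -1)), Mul(Function('P')(Function('d')(4), h), Pow(161, -1))), -91) = Mul(Add(Mul(-162, Pow(Rational(27, 2), -1)), Mul(-12, Pow(161, -1))), -91) = Mul(Add(Mul(-162, Rational(2, 27)), Mul(-12, Rational(1, 161))), -91) = Mul(Add(-12, Rational(-12, 161)), -91) = Mul(Rational(-1944, 161), -91) = Rational(25272, 23)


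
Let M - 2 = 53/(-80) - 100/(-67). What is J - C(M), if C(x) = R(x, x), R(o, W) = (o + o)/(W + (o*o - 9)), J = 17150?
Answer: 906009105470/52838001 ≈ 17147.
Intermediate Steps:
R(o, W) = 2*o/(-9 + W + o²) (R(o, W) = (2*o)/(W + (o² - 9)) = (2*o)/(W + (-9 + o²)) = (2*o)/(-9 + W + o²) = 2*o/(-9 + W + o²))
M = 15169/5360 (M = 2 + (53/(-80) - 100/(-67)) = 2 + (53*(-1/80) - 100*(-1/67)) = 2 + (-53/80 + 100/67) = 2 + 4449/5360 = 15169/5360 ≈ 2.8300)
C(x) = 2*x/(-9 + x + x²)
J - C(M) = 17150 - 2*15169/(5360*(-9 + 15169/5360 + (15169/5360)²)) = 17150 - 2*15169/(5360*(-9 + 15169/5360 + 230098561/28729600)) = 17150 - 2*15169/(5360*52838001/28729600) = 17150 - 2*15169*28729600/(5360*52838001) = 17150 - 1*162611680/52838001 = 17150 - 162611680/52838001 = 906009105470/52838001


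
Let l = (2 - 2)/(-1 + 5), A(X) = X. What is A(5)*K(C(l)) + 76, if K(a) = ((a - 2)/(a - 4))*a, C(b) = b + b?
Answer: 76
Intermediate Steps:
l = 0 (l = 0/4 = 0*(1/4) = 0)
C(b) = 2*b
K(a) = a*(-2 + a)/(-4 + a) (K(a) = ((-2 + a)/(-4 + a))*a = a*(-2 + a)/(-4 + a))
A(5)*K(C(l)) + 76 = 5*((2*0)*(-2 + 2*0)/(-4 + 2*0)) + 76 = 5*(0*(-2 + 0)/(-4 + 0)) + 76 = 5*(0*(-2)/(-4)) + 76 = 5*(0*(-1/4)*(-2)) + 76 = 5*0 + 76 = 0 + 76 = 76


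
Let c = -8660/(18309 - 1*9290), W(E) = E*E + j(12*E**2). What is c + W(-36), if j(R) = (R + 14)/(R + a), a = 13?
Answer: 181939029414/140380735 ≈ 1296.0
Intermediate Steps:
j(R) = (14 + R)/(13 + R) (j(R) = (R + 14)/(R + 13) = (14 + R)/(13 + R))
W(E) = E**2 + (14 + 12*E**2)/(13 + 12*E**2) (W(E) = E*E + (14 + 12*E**2)/(13 + 12*E**2) = E**2 + (14 + 12*E**2)/(13 + 12*E**2))
c = -8660/9019 (c = -8660/(18309 - 9290) = -8660/9019 ≈ -0.96020)
c + W(-36) = -8660/9019 + (14 + 12*(-36)**4 + 25*(-36)**2)/(13 + 12*(-36)**2) = -8660/9019 + (14 + 12*1679616 + 25*1296)/(13 + 12*1296) = -8660/9019 + (14 + 20155392 + 32400)/(13 + 15552) = -8660/9019 + 20187806/15565 = 181939029414/140380735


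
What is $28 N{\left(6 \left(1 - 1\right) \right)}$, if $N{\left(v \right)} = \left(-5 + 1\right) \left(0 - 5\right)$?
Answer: $560$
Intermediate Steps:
$N{\left(v \right)} = 20$ ($N{\left(v \right)} = \left(-4\right) \left(-5\right) = 20$)
$28 N{\left(6 \left(1 - 1\right) \right)} = 28 \cdot 20 = 560$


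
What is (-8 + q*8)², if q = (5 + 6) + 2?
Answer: 9216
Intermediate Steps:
q = 13 (q = 11 + 2 = 13)
(-8 + q*8)² = (-8 + 13*8)² = (-8 + 104)² = 96² = 9216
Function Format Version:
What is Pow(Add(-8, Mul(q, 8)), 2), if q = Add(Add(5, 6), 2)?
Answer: 9216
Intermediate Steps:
q = 13 (q = Add(11, 2) = 13)
Pow(Add(-8, Mul(q, 8)), 2) = Pow(Add(-8, Mul(13, 8)), 2) = Pow(Add(-8, 104), 2) = Pow(96, 2) = 9216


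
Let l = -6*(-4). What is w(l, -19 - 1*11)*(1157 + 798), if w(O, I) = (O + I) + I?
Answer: -70380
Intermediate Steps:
l = 24
w(O, I) = O + 2*I (w(O, I) = (I + O) + I = O + 2*I)
w(l, -19 - 1*11)*(1157 + 798) = (24 + 2*(-19 - 1*11))*(1157 + 798) = (24 + 2*(-19 - 11))*1955 = (24 + 2*(-30))*1955 = (24 - 60)*1955 = -36*1955 = -70380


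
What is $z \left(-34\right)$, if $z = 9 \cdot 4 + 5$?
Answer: $-1394$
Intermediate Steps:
$z = 41$ ($z = 36 + 5 = 41$)
$z \left(-34\right) = 41 \left(-34\right) = -1394$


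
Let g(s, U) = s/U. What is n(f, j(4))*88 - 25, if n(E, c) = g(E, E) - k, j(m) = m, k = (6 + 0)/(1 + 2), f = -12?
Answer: -113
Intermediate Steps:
k = 2 (k = 6/3 = 6*(1/3) = 2)
n(E, c) = -1 (n(E, c) = E/E - 1*2 = 1 - 2 = -1)
n(f, j(4))*88 - 25 = -1*88 - 25 = -88 - 25 = -113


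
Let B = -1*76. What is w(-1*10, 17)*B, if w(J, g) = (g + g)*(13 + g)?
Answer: -77520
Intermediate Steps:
w(J, g) = 2*g*(13 + g) (w(J, g) = (2*g)*(13 + g) = 2*g*(13 + g))
B = -76
w(-1*10, 17)*B = (2*17*(13 + 17))*(-76) = (2*17*30)*(-76) = 1020*(-76) = -77520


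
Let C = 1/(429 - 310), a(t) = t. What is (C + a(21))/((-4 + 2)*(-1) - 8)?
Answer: -1250/357 ≈ -3.5014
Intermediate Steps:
C = 1/119 ≈ 0.0084034
(C + a(21))/((-4 + 2)*(-1) - 8) = (1/119 + 21)/((-4 + 2)*(-1) - 8) = 2500/(119*(-2*(-1) - 8)) = 2500/(119*(2 - 8)) = (2500/119)/(-6) = (2500/119)*(-⅙) = -1250/357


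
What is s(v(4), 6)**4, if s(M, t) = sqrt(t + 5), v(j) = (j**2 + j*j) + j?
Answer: 121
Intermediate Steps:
v(j) = j + 2*j**2 (v(j) = (j**2 + j**2) + j = 2*j**2 + j = j + 2*j**2)
s(M, t) = sqrt(5 + t)
s(v(4), 6)**4 = (sqrt(5 + 6))**4 = (sqrt(11))**4 = 121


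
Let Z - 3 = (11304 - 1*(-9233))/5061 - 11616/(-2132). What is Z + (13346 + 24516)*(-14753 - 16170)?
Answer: -3158266060385234/2697513 ≈ -1.1708e+9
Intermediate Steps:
Z = 33735904/2697513 (Z = 3 + ((11304 - 1*(-9233))/5061 - 11616/(-2132)) = 3 + ((11304 + 9233)*(1/5061) - 11616*(-1/2132)) = 3 + (20537*(1/5061) + 2904/533) = 3 + (20537/5061 + 2904/533) = 3 + 25643365/2697513 = 33735904/2697513 ≈ 12.506)
Z + (13346 + 24516)*(-14753 - 16170) = 33735904/2697513 + (13346 + 24516)*(-14753 - 16170) = 33735904/2697513 + 37862*(-30923) = 33735904/2697513 - 1170806626 = -3158266060385234/2697513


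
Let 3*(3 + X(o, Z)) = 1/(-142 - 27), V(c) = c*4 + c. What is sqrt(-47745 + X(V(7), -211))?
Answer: I*sqrt(72624711)/39 ≈ 218.51*I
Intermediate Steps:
V(c) = 5*c (V(c) = 4*c + c = 5*c)
X(o, Z) = -1522/507 (X(o, Z) = -3 + 1/(3*(-142 - 27)) = -3 + (1/3)/(-169) = -3 + (1/3)*(-1/169) = -3 - 1/507 = -1522/507)
sqrt(-47745 + X(V(7), -211)) = sqrt(-47745 - 1522/507) = sqrt(-24208237/507) = I*sqrt(72624711)/39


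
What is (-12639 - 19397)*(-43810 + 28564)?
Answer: 488420856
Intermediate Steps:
(-12639 - 19397)*(-43810 + 28564) = -32036*(-15246) = 488420856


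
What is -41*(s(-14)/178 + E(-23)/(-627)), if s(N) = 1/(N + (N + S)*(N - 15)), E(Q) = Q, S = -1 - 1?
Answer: -25186669/16740900 ≈ -1.5045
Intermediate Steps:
S = -2
s(N) = 1/(N + (-15 + N)*(-2 + N)) (s(N) = 1/(N + (N - 2)*(N - 15)) = 1/(N + (-2 + N)*(-15 + N)) = 1/(N + (-15 + N)*(-2 + N)))
-41*(s(-14)/178 + E(-23)/(-627)) = -41*(1/((30 + (-14)**2 - 16*(-14))*178) - 23/(-627)) = -41*((1/178)/(30 + 196 + 224) - 23*(-1/627)) = -41*((1/178)/450 + 23/627) = -41*((1/450)*(1/178) + 23/627) = -41*(1/80100 + 23/627) = -41*614309/16740900 = -25186669/16740900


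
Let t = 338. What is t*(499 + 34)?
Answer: 180154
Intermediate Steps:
t*(499 + 34) = 338*(499 + 34) = 338*533 = 180154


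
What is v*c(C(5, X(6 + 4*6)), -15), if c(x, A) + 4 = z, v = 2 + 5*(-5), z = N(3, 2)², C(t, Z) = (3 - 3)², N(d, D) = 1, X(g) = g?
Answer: 69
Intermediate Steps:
C(t, Z) = 0 (C(t, Z) = 0² = 0)
z = 1 (z = 1² = 1)
v = -23 (v = 2 - 25 = -23)
c(x, A) = -3 (c(x, A) = -4 + 1 = -3)
v*c(C(5, X(6 + 4*6)), -15) = -23*(-3) = 69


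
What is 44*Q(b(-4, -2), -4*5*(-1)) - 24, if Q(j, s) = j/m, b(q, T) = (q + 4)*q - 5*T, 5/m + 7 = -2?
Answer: -816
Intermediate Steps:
m = -5/9 (m = 5/(-7 - 2) = 5/(-9) = 5*(-⅑) = -5/9 ≈ -0.55556)
b(q, T) = -5*T + q*(4 + q) (b(q, T) = (4 + q)*q - 5*T = q*(4 + q) - 5*T = -5*T + q*(4 + q))
Q(j, s) = -9*j/5 (Q(j, s) = j/(-5/9) = j*(-9/5) = -9*j/5)
44*Q(b(-4, -2), -4*5*(-1)) - 24 = 44*(-9*((-4)² - 5*(-2) + 4*(-4))/5) - 24 = 44*(-9*(16 + 10 - 16)/5) - 24 = 44*(-9/5*10) - 24 = 44*(-18) - 24 = -792 - 24 = -816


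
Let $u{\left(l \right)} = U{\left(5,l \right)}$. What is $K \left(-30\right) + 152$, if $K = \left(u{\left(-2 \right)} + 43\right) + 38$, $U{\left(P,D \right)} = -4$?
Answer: $-2158$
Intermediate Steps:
$u{\left(l \right)} = -4$
$K = 77$ ($K = \left(-4 + 43\right) + 38 = 39 + 38 = 77$)
$K \left(-30\right) + 152 = 77 \left(-30\right) + 152 = -2310 + 152 = -2158$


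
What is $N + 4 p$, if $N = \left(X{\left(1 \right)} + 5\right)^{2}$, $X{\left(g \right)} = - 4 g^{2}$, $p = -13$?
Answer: $-51$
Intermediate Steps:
$N = 1$ ($N = \left(- 4 \cdot 1^{2} + 5\right)^{2} = \left(\left(-4\right) 1 + 5\right)^{2} = \left(-4 + 5\right)^{2} = 1^{2} = 1$)
$N + 4 p = 1 + 4 \left(-13\right) = 1 - 52 = -51$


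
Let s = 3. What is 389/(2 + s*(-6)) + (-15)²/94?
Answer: -16483/752 ≈ -21.919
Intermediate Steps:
389/(2 + s*(-6)) + (-15)²/94 = 389/(2 + 3*(-6)) + (-15)²/94 = 389/(2 - 18) + 225*(1/94) = 389/(-16) + 225/94 = 389*(-1/16) + 225/94 = -389/16 + 225/94 = -16483/752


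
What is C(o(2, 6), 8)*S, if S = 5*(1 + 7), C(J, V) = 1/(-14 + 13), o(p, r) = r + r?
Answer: -40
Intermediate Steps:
o(p, r) = 2*r
C(J, V) = -1 (C(J, V) = 1/(-1) = -1)
S = 40 (S = 5*8 = 40)
C(o(2, 6), 8)*S = -1*40 = -40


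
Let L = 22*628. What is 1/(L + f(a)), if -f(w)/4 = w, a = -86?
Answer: 1/14160 ≈ 7.0621e-5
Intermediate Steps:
f(w) = -4*w
L = 13816
1/(L + f(a)) = 1/(13816 - 4*(-86)) = 1/(13816 + 344) = 1/14160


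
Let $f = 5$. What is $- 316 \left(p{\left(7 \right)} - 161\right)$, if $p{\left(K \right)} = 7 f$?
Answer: $39816$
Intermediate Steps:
$p{\left(K \right)} = 35$ ($p{\left(K \right)} = 7 \cdot 5 = 35$)
$- 316 \left(p{\left(7 \right)} - 161\right) = - 316 \left(35 - 161\right) = \left(-316\right) \left(-126\right) = 39816$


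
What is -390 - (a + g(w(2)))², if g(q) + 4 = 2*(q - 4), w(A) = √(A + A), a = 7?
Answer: -391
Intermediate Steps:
w(A) = √2*√A (w(A) = √(2*A) = √2*√A)
g(q) = -12 + 2*q (g(q) = -4 + 2*(q - 4) = -4 + 2*(-4 + q) = -4 + (-8 + 2*q) = -12 + 2*q)
-390 - (a + g(w(2)))² = -390 - (7 + (-12 + 2*(√2*√2)))² = -390 - (7 + (-12 + 2*2))² = -390 - (7 + (-12 + 4))² = -390 - (7 - 8)² = -390 - 1*(-1)² = -390 - 1*1 = -390 - 1 = -391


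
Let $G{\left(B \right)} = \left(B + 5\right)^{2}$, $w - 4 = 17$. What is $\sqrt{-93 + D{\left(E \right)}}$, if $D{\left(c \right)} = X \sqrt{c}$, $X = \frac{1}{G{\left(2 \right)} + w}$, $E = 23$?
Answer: $\frac{\sqrt{-455700 + 70 \sqrt{23}}}{70} \approx 9.6401 i$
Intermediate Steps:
$w = 21$ ($w = 4 + 17 = 21$)
$G{\left(B \right)} = \left(5 + B\right)^{2}$
$X = \frac{1}{70}$ ($X = \frac{1}{\left(5 + 2\right)^{2} + 21} = \frac{1}{7^{2} + 21} = \frac{1}{49 + 21} = \frac{1}{70} \approx 0.014286$)
$D{\left(c \right)} = \frac{\sqrt{c}}{70}$
$\sqrt{-93 + D{\left(E \right)}} = \sqrt{-93 + \frac{\sqrt{23}}{70}}$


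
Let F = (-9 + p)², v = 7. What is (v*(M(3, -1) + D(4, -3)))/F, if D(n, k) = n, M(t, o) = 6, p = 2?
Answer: 10/7 ≈ 1.4286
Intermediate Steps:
F = 49 (F = (-9 + 2)² = (-7)² = 49)
(v*(M(3, -1) + D(4, -3)))/F = (7*(6 + 4))/49 = (7*10)*(1/49) = 70*(1/49) = 10/7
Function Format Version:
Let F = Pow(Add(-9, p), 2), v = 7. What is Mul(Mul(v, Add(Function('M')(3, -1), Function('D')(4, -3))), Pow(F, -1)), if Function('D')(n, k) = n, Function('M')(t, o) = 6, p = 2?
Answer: Rational(10, 7) ≈ 1.4286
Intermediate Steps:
F = 49 (F = Pow(Add(-9, 2), 2) = Pow(-7, 2) = 49)
Mul(Mul(v, Add(Function('M')(3, -1), Function('D')(4, -3))), Pow(F, -1)) = Mul(Mul(7, Add(6, 4)), Pow(49, -1)) = Mul(Mul(7, 10), Rational(1, 49)) = Mul(70, Rational(1, 49)) = Rational(10, 7)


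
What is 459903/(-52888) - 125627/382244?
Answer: -45609830777/5054030168 ≈ -9.0244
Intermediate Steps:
459903/(-52888) - 125627/382244 = 459903*(-1/52888) - 125627*1/382244 = -459903/52888 - 125627/382244 = -45609830777/5054030168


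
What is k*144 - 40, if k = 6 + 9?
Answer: 2120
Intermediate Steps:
k = 15
k*144 - 40 = 15*144 - 40 = 2160 - 40 = 2120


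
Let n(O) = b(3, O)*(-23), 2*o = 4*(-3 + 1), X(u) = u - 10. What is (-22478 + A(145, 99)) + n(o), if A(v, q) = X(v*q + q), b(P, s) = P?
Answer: -8103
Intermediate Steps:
X(u) = -10 + u
o = -4 (o = (4*(-3 + 1))/2 = (4*(-2))/2 = (½)*(-8) = -4)
A(v, q) = -10 + q + q*v (A(v, q) = -10 + (v*q + q) = -10 + (q*v + q) = -10 + (q + q*v) = -10 + q + q*v)
n(O) = -69 (n(O) = 3*(-23) = -69)
(-22478 + A(145, 99)) + n(o) = (-22478 + (-10 + 99*(1 + 145))) - 69 = (-22478 + (-10 + 99*146)) - 69 = (-22478 + (-10 + 14454)) - 69 = (-22478 + 14444) - 69 = -8034 - 69 = -8103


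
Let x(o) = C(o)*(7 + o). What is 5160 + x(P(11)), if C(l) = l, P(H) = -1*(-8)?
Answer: 5280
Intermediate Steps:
P(H) = 8
x(o) = o*(7 + o)
5160 + x(P(11)) = 5160 + 8*(7 + 8) = 5160 + 8*15 = 5160 + 120 = 5280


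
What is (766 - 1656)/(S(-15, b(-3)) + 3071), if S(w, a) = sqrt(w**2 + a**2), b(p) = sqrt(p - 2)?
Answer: -2733190/9430821 + 1780*sqrt(55)/9430821 ≈ -0.28841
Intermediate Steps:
b(p) = sqrt(-2 + p)
S(w, a) = sqrt(a**2 + w**2)
(766 - 1656)/(S(-15, b(-3)) + 3071) = (766 - 1656)/(sqrt((sqrt(-2 - 3))**2 + (-15)**2) + 3071) = -890/(sqrt((sqrt(-5))**2 + 225) + 3071) = -890/(sqrt((I*sqrt(5))**2 + 225) + 3071) = -890/(sqrt(-5 + 225) + 3071) = -890/(sqrt(220) + 3071) = -890/(2*sqrt(55) + 3071) = -890/(3071 + 2*sqrt(55))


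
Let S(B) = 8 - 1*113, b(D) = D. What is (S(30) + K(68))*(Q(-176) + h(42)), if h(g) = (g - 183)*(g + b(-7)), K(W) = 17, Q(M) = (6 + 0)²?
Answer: 431112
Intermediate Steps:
S(B) = -105 (S(B) = 8 - 113 = -105)
Q(M) = 36 (Q(M) = 6² = 36)
h(g) = (-183 + g)*(-7 + g) (h(g) = (g - 183)*(g - 7) = (-183 + g)*(-7 + g))
(S(30) + K(68))*(Q(-176) + h(42)) = (-105 + 17)*(36 + (1281 + 42² - 190*42)) = -88*(36 + (1281 + 1764 - 7980)) = -88*(36 - 4935) = -88*(-4899) = 431112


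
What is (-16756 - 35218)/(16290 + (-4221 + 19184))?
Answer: -51974/31253 ≈ -1.6630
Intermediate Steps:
(-16756 - 35218)/(16290 + (-4221 + 19184)) = -51974/(16290 + 14963) = -51974/31253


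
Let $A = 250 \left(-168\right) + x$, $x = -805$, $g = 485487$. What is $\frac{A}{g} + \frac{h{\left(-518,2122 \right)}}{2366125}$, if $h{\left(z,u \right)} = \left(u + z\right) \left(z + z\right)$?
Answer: $- \frac{908037089953}{1148722927875} \approx -0.79047$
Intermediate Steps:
$A = -42805$ ($A = 250 \left(-168\right) - 805 = -42000 - 805 = -42805$)
$h{\left(z,u \right)} = 2 z \left(u + z\right)$ ($h{\left(z,u \right)} = \left(u + z\right) 2 z = 2 z \left(u + z\right)$)
$\frac{A}{g} + \frac{h{\left(-518,2122 \right)}}{2366125} = - \frac{42805}{485487} + \frac{2 \left(-518\right) \left(2122 - 518\right)}{2366125} = \left(-42805\right) \frac{1}{485487} + 2 \left(-518\right) 1604 \cdot \frac{1}{2366125} = - \frac{42805}{485487} - \frac{1661744}{2366125} = - \frac{908037089953}{1148722927875}$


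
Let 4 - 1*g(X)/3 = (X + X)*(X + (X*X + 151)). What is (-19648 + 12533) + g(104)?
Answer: -6915407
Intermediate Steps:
g(X) = 12 - 6*X*(151 + X + X²) (g(X) = 12 - 3*(X + X)*(X + (X*X + 151)) = 12 - 3*2*X*(X + (X² + 151)) = 12 - 3*2*X*(X + (151 + X²)) = 12 - 3*2*X*(151 + X + X²) = 12 - 6*X*(151 + X + X²))
(-19648 + 12533) + g(104) = (-19648 + 12533) + (12 - 906*104 - 6*104² - 6*104³) = -7115 + (12 - 94224 - 6*10816 - 6*1124864) = -7115 + (12 - 94224 - 64896 - 6749184) = -7115 - 6908292 = -6915407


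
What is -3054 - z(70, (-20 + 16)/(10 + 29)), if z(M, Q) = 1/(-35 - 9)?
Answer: -134375/44 ≈ -3054.0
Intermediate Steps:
z(M, Q) = -1/44 (z(M, Q) = 1/(-44) = -1/44)
-3054 - z(70, (-20 + 16)/(10 + 29)) = -3054 - 1*(-1/44) = -3054 + 1/44 = -134375/44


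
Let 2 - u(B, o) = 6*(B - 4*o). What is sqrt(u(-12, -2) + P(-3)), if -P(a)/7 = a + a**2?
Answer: 4*I ≈ 4.0*I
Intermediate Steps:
u(B, o) = 2 - 6*B + 24*o (u(B, o) = 2 - 6*(B - 4*o) = 2 - (-24*o + 6*B) = 2 + (-6*B + 24*o) = 2 - 6*B + 24*o)
P(a) = -7*a - 7*a**2 (P(a) = -7*(a + a**2) = -7*a - 7*a**2)
sqrt(u(-12, -2) + P(-3)) = sqrt((2 - 6*(-12) + 24*(-2)) - 7*(-3)*(1 - 3)) = sqrt((2 + 72 - 48) - 7*(-3)*(-2)) = sqrt(26 - 42) = sqrt(-16) = 4*I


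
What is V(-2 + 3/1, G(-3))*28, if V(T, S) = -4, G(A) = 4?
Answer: -112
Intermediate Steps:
V(-2 + 3/1, G(-3))*28 = -4*28 = -112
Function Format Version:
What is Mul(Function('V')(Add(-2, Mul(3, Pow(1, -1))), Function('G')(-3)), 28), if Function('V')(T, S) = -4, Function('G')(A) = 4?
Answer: -112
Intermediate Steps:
Mul(Function('V')(Add(-2, Mul(3, Pow(1, -1))), Function('G')(-3)), 28) = Mul(-4, 28) = -112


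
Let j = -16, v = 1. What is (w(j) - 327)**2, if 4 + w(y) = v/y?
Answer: 28058209/256 ≈ 1.0960e+5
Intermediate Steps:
w(y) = -4 + 1/y
(w(j) - 327)**2 = ((-4 + 1/(-16)) - 327)**2 = ((-4 - 1/16) - 327)**2 = (-65/16 - 327)**2 = (-5297/16)**2 = 28058209/256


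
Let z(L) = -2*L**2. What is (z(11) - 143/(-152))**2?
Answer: 1342562881/23104 ≈ 58110.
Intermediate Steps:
(z(11) - 143/(-152))**2 = (-2*11**2 - 143/(-152))**2 = (-2*121 - 143*(-1/152))**2 = (-242 + 143/152)**2 = (-36641/152)**2 = 1342562881/23104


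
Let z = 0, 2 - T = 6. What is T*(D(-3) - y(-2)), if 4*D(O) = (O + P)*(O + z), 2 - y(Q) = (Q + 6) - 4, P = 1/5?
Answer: -2/5 ≈ -0.40000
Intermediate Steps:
T = -4 (T = 2 - 1*6 = 2 - 6 = -4)
P = 1/5 ≈ 0.20000
y(Q) = -Q (y(Q) = 2 - ((Q + 6) - 4) = 2 - ((6 + Q) - 4) = 2 - (2 + Q) = 2 + (-2 - Q) = -Q)
D(O) = O*(1/5 + O)/4 (D(O) = ((O + 1/5)*(O + 0))/4 = ((1/5 + O)*O)/4 = (O*(1/5 + O))/4 = O*(1/5 + O)/4)
T*(D(-3) - y(-2)) = -4*((1/20)*(-3)*(1 + 5*(-3)) - (-1)*(-2)) = -4*((1/20)*(-3)*(1 - 15) - 1*2) = -4*((1/20)*(-3)*(-14) - 2) = -4*(21/10 - 2) = -4*1/10 = -2/5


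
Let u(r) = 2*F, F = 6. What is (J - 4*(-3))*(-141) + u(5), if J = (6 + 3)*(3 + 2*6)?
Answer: -20715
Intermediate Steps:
J = 135 (J = 9*(3 + 12) = 9*15 = 135)
u(r) = 12 (u(r) = 2*6 = 12)
(J - 4*(-3))*(-141) + u(5) = (135 - 4*(-3))*(-141) + 12 = (135 + 12)*(-141) + 12 = 147*(-141) + 12 = -20727 + 12 = -20715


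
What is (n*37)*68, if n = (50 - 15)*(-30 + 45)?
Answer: 1320900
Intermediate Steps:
n = 525 (n = 35*15 = 525)
(n*37)*68 = (525*37)*68 = 19425*68 = 1320900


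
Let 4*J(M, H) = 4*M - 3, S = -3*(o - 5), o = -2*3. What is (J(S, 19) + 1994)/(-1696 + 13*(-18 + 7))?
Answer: -8105/7356 ≈ -1.1018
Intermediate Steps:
o = -6
S = 33 (S = -3*(-6 - 5) = -3*(-11) = 33)
J(M, H) = -3/4 + M (J(M, H) = (4*M - 3)/4 = (-3 + 4*M)/4 = -3/4 + M)
(J(S, 19) + 1994)/(-1696 + 13*(-18 + 7)) = ((-3/4 + 33) + 1994)/(-1696 + 13*(-18 + 7)) = (129/4 + 1994)/(-1696 + 13*(-11)) = 8105/(4*(-1696 - 143)) = (8105/4)/(-1839) = (8105/4)*(-1/1839) = -8105/7356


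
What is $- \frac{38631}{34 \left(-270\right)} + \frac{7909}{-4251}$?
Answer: $\frac{10179529}{4336020} \approx 2.3477$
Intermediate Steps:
$- \frac{38631}{34 \left(-270\right)} + \frac{7909}{-4251} = - \frac{38631}{-9180} + 7909 \left(- \frac{1}{4251}\right) = \left(-38631\right) \left(- \frac{1}{9180}\right) - \frac{7909}{4251} = \frac{12877}{3060} - \frac{7909}{4251} = \frac{10179529}{4336020}$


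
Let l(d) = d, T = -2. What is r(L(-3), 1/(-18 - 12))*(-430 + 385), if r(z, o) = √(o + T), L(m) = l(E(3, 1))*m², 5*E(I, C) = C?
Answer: -3*I*√1830/2 ≈ -64.168*I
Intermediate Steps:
E(I, C) = C/5
L(m) = m²/5 (L(m) = ((⅕)*1)*m² = m²/5)
r(z, o) = √(-2 + o) (r(z, o) = √(o - 2) = √(-2 + o))
r(L(-3), 1/(-18 - 12))*(-430 + 385) = √(-2 + 1/(-18 - 12))*(-430 + 385) = √(-2 + 1/(-30))*(-45) = √(-2 - 1/30)*(-45) = √(-61/30)*(-45) = (I*√1830/30)*(-45) = -3*I*√1830/2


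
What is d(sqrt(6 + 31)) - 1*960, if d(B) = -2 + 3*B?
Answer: -962 + 3*sqrt(37) ≈ -943.75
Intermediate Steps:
d(sqrt(6 + 31)) - 1*960 = (-2 + 3*sqrt(6 + 31)) - 1*960 = (-2 + 3*sqrt(37)) - 960 = -962 + 3*sqrt(37)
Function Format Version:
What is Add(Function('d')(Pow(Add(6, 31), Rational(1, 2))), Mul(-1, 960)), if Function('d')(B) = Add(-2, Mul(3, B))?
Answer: Add(-962, Mul(3, Pow(37, Rational(1, 2)))) ≈ -943.75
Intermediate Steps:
Add(Function('d')(Pow(Add(6, 31), Rational(1, 2))), Mul(-1, 960)) = Add(Add(-2, Mul(3, Pow(Add(6, 31), Rational(1, 2)))), Mul(-1, 960)) = Add(Add(-2, Mul(3, Pow(37, Rational(1, 2)))), -960) = Add(-962, Mul(3, Pow(37, Rational(1, 2))))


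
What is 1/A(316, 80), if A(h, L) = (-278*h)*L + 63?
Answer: -1/7027777 ≈ -1.4229e-7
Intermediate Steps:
A(h, L) = 63 - 278*L*h (A(h, L) = -278*L*h + 63 = 63 - 278*L*h)
1/A(316, 80) = 1/(63 - 278*80*316) = 1/(63 - 7027840) = 1/(-7027777) = -1/7027777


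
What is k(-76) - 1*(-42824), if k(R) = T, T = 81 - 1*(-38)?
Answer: 42943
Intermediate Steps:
T = 119 (T = 81 + 38 = 119)
k(R) = 119
k(-76) - 1*(-42824) = 119 - 1*(-42824) = 119 + 42824 = 42943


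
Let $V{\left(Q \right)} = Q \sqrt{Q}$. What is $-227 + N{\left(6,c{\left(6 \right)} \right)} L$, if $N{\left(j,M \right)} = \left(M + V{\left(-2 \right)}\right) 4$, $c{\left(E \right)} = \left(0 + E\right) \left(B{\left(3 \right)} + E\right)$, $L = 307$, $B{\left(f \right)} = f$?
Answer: $66085 - 2456 i \sqrt{2} \approx 66085.0 - 3473.3 i$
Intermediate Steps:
$V{\left(Q \right)} = Q^{\frac{3}{2}}$
$c{\left(E \right)} = E \left(3 + E\right)$ ($c{\left(E \right)} = \left(0 + E\right) \left(3 + E\right) = E \left(3 + E\right)$)
$N{\left(j,M \right)} = 4 M - 8 i \sqrt{2}$ ($N{\left(j,M \right)} = \left(M + \left(-2\right)^{\frac{3}{2}}\right) 4 = \left(M - 2 i \sqrt{2}\right) 4 = 4 M - 8 i \sqrt{2}$)
$-227 + N{\left(6,c{\left(6 \right)} \right)} L = -227 + \left(4 \cdot 6 \left(3 + 6\right) - 8 i \sqrt{2}\right) 307 = -227 + \left(4 \cdot 6 \cdot 9 - 8 i \sqrt{2}\right) 307 = -227 + \left(4 \cdot 54 - 8 i \sqrt{2}\right) 307 = -227 + \left(216 - 8 i \sqrt{2}\right) 307 = -227 + \left(66312 - 2456 i \sqrt{2}\right) = 66085 - 2456 i \sqrt{2}$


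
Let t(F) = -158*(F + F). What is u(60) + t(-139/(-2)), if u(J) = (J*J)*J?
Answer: 194038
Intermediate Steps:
t(F) = -316*F
u(J) = J³ (u(J) = J²*J = J³)
u(60) + t(-139/(-2)) = 60³ - (-43924)/(-2) = 216000 - (-43924)*(-1)/2 = 216000 - 316*139/2 = 216000 - 21962 = 194038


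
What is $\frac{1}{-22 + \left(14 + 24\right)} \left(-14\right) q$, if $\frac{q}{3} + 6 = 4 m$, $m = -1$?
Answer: $\frac{105}{4} \approx 26.25$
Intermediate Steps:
$q = -30$ ($q = -18 + 3 \cdot 4 \left(-1\right) = -18 + 3 \left(-4\right) = -18 - 12 = -30$)
$\frac{1}{-22 + \left(14 + 24\right)} \left(-14\right) q = \frac{1}{-22 + \left(14 + 24\right)} \left(-14\right) \left(-30\right) = \frac{1}{-22 + 38} \left(-14\right) \left(-30\right) = \frac{1}{16} \left(-14\right) \left(-30\right) = \left(- \frac{7}{8}\right) \left(-30\right) = \frac{105}{4}$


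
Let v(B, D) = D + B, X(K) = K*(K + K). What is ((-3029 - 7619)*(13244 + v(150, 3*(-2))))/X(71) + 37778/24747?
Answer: -1763719099966/124749627 ≈ -14138.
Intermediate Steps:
X(K) = 2*K² (X(K) = K*(2*K) = 2*K²)
v(B, D) = B + D
((-3029 - 7619)*(13244 + v(150, 3*(-2))))/X(71) + 37778/24747 = ((-3029 - 7619)*(13244 + (150 + 3*(-2))))/((2*71²)) + 37778/24747 = (-10648*(13244 + (150 - 6)))/((2*5041)) + 37778*(1/24747) = -10648*(13244 + 144)/10082 + 37778/24747 = -10648*13388*(1/10082) + 37778/24747 = -142555424*1/10082 + 37778/24747 = -71277712/5041 + 37778/24747 = -1763719099966/124749627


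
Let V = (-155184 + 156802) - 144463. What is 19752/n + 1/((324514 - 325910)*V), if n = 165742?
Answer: 1969389241991/16525440361020 ≈ 0.11917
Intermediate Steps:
V = -142845 (V = 1618 - 144463 = -142845)
19752/n + 1/((324514 - 325910)*V) = 19752/165742 + 1/((324514 - 325910)*(-142845)) = 19752*(1/165742) - 1/142845/(-1396) = 9876/82871 - 1/1396*(-1/142845) = 9876/82871 + 1/199411620 = 1969389241991/16525440361020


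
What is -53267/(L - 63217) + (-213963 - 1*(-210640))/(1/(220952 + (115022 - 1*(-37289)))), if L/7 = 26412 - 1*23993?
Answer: -57408495838249/46284 ≈ -1.2404e+9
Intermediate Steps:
L = 16933 (L = 7*(26412 - 1*23993) = 7*(26412 - 23993) = 7*2419 = 16933)
-53267/(L - 63217) + (-213963 - 1*(-210640))/(1/(220952 + (115022 - 1*(-37289)))) = -53267/(16933 - 63217) + (-213963 - 1*(-210640))/(1/(220952 + (115022 - 1*(-37289)))) = -53267/(-46284) + (-213963 + 210640)/(1/(220952 + (115022 + 37289))) = -53267*(-1/46284) - 3323/(1/(220952 + 152311)) = 53267/46284 - 3323/(1/373263) = 53267/46284 - 3323/1/373263 = 53267/46284 - 3323*373263 = 53267/46284 - 1240352949 = -57408495838249/46284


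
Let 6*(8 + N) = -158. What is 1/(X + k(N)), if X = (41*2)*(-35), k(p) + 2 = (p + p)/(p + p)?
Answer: -1/2871 ≈ -0.00034831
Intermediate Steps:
N = -103/3 (N = -8 + (⅙)*(-158) = -8 - 79/3 = -103/3 ≈ -34.333)
k(p) = -1 (k(p) = -2 + (p + p)/(p + p) = -2 + (2*p)/((2*p)) = -2 + (2*p)*(1/(2*p)) = -2 + 1 = -1)
X = -2870 (X = 82*(-35) = -2870)
1/(X + k(N)) = 1/(-2870 - 1) = 1/(-2871) = -1/2871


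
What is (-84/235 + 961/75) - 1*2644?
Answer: -9276193/3525 ≈ -2631.5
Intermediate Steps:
(-84/235 + 961/75) - 1*2644 = (-84*1/235 + 961*(1/75)) - 2644 = (-84/235 + 961/75) - 2644 = 43907/3525 - 2644 = -9276193/3525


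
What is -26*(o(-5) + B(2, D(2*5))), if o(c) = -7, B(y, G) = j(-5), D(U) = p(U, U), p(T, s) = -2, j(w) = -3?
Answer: 260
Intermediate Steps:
D(U) = -2
B(y, G) = -3
-26*(o(-5) + B(2, D(2*5))) = -26*(-7 - 3) = -26*(-10) = 260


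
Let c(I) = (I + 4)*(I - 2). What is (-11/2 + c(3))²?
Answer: 9/4 ≈ 2.2500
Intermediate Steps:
c(I) = (-2 + I)*(4 + I) (c(I) = (4 + I)*(-2 + I) = (-2 + I)*(4 + I))
(-11/2 + c(3))² = (-11/2 + (-8 + 3² + 2*3))² = (-11*½ + (-8 + 9 + 6))² = (-11/2 + 7)² = (3/2)² = 9/4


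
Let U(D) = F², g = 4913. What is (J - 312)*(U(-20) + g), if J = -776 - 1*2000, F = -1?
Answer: -15174432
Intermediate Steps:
J = -2776 (J = -776 - 2000 = -2776)
U(D) = 1 (U(D) = (-1)² = 1)
(J - 312)*(U(-20) + g) = (-2776 - 312)*(1 + 4913) = -3088*4914 = -15174432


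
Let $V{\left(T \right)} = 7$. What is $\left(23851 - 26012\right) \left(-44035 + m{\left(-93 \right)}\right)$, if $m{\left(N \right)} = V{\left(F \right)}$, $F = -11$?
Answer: $95144508$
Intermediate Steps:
$m{\left(N \right)} = 7$
$\left(23851 - 26012\right) \left(-44035 + m{\left(-93 \right)}\right) = \left(23851 - 26012\right) \left(-44035 + 7\right) = \left(-2161\right) \left(-44028\right) = 95144508$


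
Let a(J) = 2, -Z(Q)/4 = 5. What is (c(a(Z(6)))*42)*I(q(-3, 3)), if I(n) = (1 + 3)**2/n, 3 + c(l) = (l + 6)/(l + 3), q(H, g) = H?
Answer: 1568/5 ≈ 313.60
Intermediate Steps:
Z(Q) = -20 (Z(Q) = -4*5 = -20)
c(l) = -3 + (6 + l)/(3 + l) (c(l) = -3 + (l + 6)/(l + 3) = -3 + (6 + l)/(3 + l))
I(n) = 16/n (I(n) = 4**2/n = 16/n)
(c(a(Z(6)))*42)*I(q(-3, 3)) = (((-3 - 2*2)/(3 + 2))*42)*(16/(-3)) = (((-3 - 4)/5)*42)*(16*(-1/3)) = (((1/5)*(-7))*42)*(-16/3) = -7/5*42*(-16/3) = -294/5*(-16/3) = 1568/5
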